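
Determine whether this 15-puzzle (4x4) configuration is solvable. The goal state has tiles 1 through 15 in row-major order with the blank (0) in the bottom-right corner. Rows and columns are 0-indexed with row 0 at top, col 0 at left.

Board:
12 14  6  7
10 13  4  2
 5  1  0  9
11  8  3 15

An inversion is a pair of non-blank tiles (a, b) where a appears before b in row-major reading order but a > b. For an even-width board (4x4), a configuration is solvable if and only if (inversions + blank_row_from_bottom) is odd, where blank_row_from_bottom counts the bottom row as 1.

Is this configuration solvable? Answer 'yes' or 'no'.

Answer: yes

Derivation:
Inversions: 59
Blank is in row 2 (0-indexed from top), which is row 2 counting from the bottom (bottom = 1).
59 + 2 = 61, which is odd, so the puzzle is solvable.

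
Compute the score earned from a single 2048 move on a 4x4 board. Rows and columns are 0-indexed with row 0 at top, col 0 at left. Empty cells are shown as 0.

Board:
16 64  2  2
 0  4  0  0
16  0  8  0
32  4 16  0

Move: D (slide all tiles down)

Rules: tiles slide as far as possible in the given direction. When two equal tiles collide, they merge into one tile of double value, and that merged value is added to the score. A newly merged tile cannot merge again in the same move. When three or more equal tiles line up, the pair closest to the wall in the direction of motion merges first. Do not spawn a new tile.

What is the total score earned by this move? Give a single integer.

Answer: 40

Derivation:
Slide down:
col 0: [16, 0, 16, 32] -> [0, 0, 32, 32]  score +32 (running 32)
col 1: [64, 4, 0, 4] -> [0, 0, 64, 8]  score +8 (running 40)
col 2: [2, 0, 8, 16] -> [0, 2, 8, 16]  score +0 (running 40)
col 3: [2, 0, 0, 0] -> [0, 0, 0, 2]  score +0 (running 40)
Board after move:
 0  0  0  0
 0  0  2  0
32 64  8  0
32  8 16  2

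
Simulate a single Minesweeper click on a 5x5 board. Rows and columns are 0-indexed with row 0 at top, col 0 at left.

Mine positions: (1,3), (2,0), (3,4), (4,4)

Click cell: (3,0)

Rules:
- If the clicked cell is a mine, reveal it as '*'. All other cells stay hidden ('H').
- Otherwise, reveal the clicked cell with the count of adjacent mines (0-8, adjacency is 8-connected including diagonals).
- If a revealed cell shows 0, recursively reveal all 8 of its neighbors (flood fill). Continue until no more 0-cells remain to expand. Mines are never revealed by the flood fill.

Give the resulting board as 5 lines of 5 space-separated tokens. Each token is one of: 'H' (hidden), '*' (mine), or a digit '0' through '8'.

H H H H H
H H H H H
H H H H H
1 H H H H
H H H H H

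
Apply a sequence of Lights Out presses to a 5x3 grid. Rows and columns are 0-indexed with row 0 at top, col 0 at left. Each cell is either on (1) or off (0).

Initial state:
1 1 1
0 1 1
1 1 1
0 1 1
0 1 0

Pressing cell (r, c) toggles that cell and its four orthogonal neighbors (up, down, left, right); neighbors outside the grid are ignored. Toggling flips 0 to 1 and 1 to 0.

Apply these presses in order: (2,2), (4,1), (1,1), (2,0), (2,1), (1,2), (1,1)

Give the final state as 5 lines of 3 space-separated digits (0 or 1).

Answer: 1 1 0
1 1 1
1 0 0
1 1 0
1 0 1

Derivation:
After press 1 at (2,2):
1 1 1
0 1 0
1 0 0
0 1 0
0 1 0

After press 2 at (4,1):
1 1 1
0 1 0
1 0 0
0 0 0
1 0 1

After press 3 at (1,1):
1 0 1
1 0 1
1 1 0
0 0 0
1 0 1

After press 4 at (2,0):
1 0 1
0 0 1
0 0 0
1 0 0
1 0 1

After press 5 at (2,1):
1 0 1
0 1 1
1 1 1
1 1 0
1 0 1

After press 6 at (1,2):
1 0 0
0 0 0
1 1 0
1 1 0
1 0 1

After press 7 at (1,1):
1 1 0
1 1 1
1 0 0
1 1 0
1 0 1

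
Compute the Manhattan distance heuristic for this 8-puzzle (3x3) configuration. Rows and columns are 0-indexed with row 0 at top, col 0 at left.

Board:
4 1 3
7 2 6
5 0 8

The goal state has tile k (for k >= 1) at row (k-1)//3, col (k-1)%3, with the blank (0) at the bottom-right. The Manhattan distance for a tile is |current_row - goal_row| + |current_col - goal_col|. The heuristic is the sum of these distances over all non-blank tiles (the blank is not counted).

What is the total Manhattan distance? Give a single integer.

Tile 4: at (0,0), goal (1,0), distance |0-1|+|0-0| = 1
Tile 1: at (0,1), goal (0,0), distance |0-0|+|1-0| = 1
Tile 3: at (0,2), goal (0,2), distance |0-0|+|2-2| = 0
Tile 7: at (1,0), goal (2,0), distance |1-2|+|0-0| = 1
Tile 2: at (1,1), goal (0,1), distance |1-0|+|1-1| = 1
Tile 6: at (1,2), goal (1,2), distance |1-1|+|2-2| = 0
Tile 5: at (2,0), goal (1,1), distance |2-1|+|0-1| = 2
Tile 8: at (2,2), goal (2,1), distance |2-2|+|2-1| = 1
Sum: 1 + 1 + 0 + 1 + 1 + 0 + 2 + 1 = 7

Answer: 7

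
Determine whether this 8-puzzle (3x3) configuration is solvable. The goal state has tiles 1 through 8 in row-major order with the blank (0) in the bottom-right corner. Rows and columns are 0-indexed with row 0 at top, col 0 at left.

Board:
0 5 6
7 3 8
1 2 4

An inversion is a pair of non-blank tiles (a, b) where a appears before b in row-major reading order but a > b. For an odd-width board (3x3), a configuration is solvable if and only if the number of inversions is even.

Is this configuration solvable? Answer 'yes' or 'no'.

Answer: no

Derivation:
Inversions (pairs i<j in row-major order where tile[i] > tile[j] > 0): 17
17 is odd, so the puzzle is not solvable.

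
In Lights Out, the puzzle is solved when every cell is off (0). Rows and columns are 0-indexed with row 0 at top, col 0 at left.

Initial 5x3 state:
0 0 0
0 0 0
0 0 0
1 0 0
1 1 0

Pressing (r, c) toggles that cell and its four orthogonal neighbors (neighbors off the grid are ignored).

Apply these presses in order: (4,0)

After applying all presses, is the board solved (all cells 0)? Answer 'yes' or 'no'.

After press 1 at (4,0):
0 0 0
0 0 0
0 0 0
0 0 0
0 0 0

Lights still on: 0

Answer: yes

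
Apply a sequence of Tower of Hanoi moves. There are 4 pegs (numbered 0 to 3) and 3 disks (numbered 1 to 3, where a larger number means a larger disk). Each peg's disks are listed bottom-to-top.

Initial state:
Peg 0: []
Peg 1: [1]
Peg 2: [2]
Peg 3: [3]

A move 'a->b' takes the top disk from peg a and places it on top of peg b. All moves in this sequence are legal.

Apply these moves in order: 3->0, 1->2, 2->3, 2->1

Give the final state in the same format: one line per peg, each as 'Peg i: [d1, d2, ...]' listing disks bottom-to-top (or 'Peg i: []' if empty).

Answer: Peg 0: [3]
Peg 1: [2]
Peg 2: []
Peg 3: [1]

Derivation:
After move 1 (3->0):
Peg 0: [3]
Peg 1: [1]
Peg 2: [2]
Peg 3: []

After move 2 (1->2):
Peg 0: [3]
Peg 1: []
Peg 2: [2, 1]
Peg 3: []

After move 3 (2->3):
Peg 0: [3]
Peg 1: []
Peg 2: [2]
Peg 3: [1]

After move 4 (2->1):
Peg 0: [3]
Peg 1: [2]
Peg 2: []
Peg 3: [1]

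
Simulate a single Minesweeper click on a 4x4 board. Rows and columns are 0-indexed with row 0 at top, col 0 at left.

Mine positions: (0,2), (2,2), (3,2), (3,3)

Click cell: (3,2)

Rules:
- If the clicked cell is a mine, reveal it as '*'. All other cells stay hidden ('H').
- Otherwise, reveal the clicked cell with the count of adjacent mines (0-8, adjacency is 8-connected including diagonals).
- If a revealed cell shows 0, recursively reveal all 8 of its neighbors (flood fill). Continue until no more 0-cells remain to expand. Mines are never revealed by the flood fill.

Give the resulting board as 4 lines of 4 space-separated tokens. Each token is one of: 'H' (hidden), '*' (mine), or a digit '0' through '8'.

H H H H
H H H H
H H H H
H H * H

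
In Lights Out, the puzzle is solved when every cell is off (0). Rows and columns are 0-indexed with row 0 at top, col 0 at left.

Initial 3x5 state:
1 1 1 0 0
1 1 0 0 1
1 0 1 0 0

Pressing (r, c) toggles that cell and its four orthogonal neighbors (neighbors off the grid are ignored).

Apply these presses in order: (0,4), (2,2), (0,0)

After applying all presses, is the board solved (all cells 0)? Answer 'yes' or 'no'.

After press 1 at (0,4):
1 1 1 1 1
1 1 0 0 0
1 0 1 0 0

After press 2 at (2,2):
1 1 1 1 1
1 1 1 0 0
1 1 0 1 0

After press 3 at (0,0):
0 0 1 1 1
0 1 1 0 0
1 1 0 1 0

Lights still on: 8

Answer: no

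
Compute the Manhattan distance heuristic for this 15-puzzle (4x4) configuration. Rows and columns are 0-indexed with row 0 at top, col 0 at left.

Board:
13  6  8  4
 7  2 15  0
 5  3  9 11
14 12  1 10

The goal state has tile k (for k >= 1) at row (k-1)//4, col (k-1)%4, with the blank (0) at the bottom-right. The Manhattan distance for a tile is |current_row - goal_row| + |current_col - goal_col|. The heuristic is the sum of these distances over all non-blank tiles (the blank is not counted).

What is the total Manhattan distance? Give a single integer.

Tile 13: at (0,0), goal (3,0), distance |0-3|+|0-0| = 3
Tile 6: at (0,1), goal (1,1), distance |0-1|+|1-1| = 1
Tile 8: at (0,2), goal (1,3), distance |0-1|+|2-3| = 2
Tile 4: at (0,3), goal (0,3), distance |0-0|+|3-3| = 0
Tile 7: at (1,0), goal (1,2), distance |1-1|+|0-2| = 2
Tile 2: at (1,1), goal (0,1), distance |1-0|+|1-1| = 1
Tile 15: at (1,2), goal (3,2), distance |1-3|+|2-2| = 2
Tile 5: at (2,0), goal (1,0), distance |2-1|+|0-0| = 1
Tile 3: at (2,1), goal (0,2), distance |2-0|+|1-2| = 3
Tile 9: at (2,2), goal (2,0), distance |2-2|+|2-0| = 2
Tile 11: at (2,3), goal (2,2), distance |2-2|+|3-2| = 1
Tile 14: at (3,0), goal (3,1), distance |3-3|+|0-1| = 1
Tile 12: at (3,1), goal (2,3), distance |3-2|+|1-3| = 3
Tile 1: at (3,2), goal (0,0), distance |3-0|+|2-0| = 5
Tile 10: at (3,3), goal (2,1), distance |3-2|+|3-1| = 3
Sum: 3 + 1 + 2 + 0 + 2 + 1 + 2 + 1 + 3 + 2 + 1 + 1 + 3 + 5 + 3 = 30

Answer: 30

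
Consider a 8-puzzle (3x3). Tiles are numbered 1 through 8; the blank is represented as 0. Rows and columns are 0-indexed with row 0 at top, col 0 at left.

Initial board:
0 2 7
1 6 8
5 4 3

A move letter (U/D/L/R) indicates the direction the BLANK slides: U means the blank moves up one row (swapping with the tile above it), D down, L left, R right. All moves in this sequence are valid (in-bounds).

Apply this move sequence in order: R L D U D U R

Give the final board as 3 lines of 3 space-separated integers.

Answer: 2 0 7
1 6 8
5 4 3

Derivation:
After move 1 (R):
2 0 7
1 6 8
5 4 3

After move 2 (L):
0 2 7
1 6 8
5 4 3

After move 3 (D):
1 2 7
0 6 8
5 4 3

After move 4 (U):
0 2 7
1 6 8
5 4 3

After move 5 (D):
1 2 7
0 6 8
5 4 3

After move 6 (U):
0 2 7
1 6 8
5 4 3

After move 7 (R):
2 0 7
1 6 8
5 4 3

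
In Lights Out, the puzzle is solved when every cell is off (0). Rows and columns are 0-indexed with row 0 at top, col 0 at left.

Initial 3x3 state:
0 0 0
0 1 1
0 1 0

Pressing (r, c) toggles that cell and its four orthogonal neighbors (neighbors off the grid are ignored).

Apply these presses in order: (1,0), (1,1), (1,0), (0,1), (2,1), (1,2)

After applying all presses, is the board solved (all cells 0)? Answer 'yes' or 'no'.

After press 1 at (1,0):
1 0 0
1 0 1
1 1 0

After press 2 at (1,1):
1 1 0
0 1 0
1 0 0

After press 3 at (1,0):
0 1 0
1 0 0
0 0 0

After press 4 at (0,1):
1 0 1
1 1 0
0 0 0

After press 5 at (2,1):
1 0 1
1 0 0
1 1 1

After press 6 at (1,2):
1 0 0
1 1 1
1 1 0

Lights still on: 6

Answer: no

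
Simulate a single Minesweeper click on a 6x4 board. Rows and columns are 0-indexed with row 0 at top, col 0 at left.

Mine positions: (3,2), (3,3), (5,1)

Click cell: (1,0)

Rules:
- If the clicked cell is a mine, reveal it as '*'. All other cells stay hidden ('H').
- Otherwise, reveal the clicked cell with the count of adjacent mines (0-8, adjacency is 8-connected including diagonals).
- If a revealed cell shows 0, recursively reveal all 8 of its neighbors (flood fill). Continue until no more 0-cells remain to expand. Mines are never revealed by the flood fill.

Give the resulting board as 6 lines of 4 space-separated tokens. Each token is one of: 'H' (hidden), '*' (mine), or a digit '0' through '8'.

0 0 0 0
0 0 0 0
0 1 2 2
0 1 H H
1 2 H H
H H H H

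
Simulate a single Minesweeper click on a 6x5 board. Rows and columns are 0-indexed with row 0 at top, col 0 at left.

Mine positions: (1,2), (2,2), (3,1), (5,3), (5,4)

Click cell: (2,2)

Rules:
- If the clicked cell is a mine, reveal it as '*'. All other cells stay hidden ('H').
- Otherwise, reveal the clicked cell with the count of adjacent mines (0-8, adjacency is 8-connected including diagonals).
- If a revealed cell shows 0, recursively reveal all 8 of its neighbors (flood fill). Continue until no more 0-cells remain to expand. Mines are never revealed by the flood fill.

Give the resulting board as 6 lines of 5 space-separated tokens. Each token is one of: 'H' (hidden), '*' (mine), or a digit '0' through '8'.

H H H H H
H H H H H
H H * H H
H H H H H
H H H H H
H H H H H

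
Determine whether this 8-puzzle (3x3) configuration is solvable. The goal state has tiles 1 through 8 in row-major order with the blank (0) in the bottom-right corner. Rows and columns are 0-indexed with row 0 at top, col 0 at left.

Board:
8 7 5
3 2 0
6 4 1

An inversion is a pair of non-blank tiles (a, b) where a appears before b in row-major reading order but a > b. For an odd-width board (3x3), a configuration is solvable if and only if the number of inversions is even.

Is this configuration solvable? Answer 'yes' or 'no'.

Answer: no

Derivation:
Inversions (pairs i<j in row-major order where tile[i] > tile[j] > 0): 23
23 is odd, so the puzzle is not solvable.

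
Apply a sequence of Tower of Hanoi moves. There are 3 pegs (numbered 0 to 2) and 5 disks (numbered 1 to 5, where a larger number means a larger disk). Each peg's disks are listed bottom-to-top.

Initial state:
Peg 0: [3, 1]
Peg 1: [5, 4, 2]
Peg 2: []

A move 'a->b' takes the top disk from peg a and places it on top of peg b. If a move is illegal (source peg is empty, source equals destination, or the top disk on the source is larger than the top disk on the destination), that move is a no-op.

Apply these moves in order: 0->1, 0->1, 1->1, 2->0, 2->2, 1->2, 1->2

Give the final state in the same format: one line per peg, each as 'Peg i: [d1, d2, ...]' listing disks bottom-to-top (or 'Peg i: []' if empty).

Answer: Peg 0: [3]
Peg 1: [5, 4, 2]
Peg 2: [1]

Derivation:
After move 1 (0->1):
Peg 0: [3]
Peg 1: [5, 4, 2, 1]
Peg 2: []

After move 2 (0->1):
Peg 0: [3]
Peg 1: [5, 4, 2, 1]
Peg 2: []

After move 3 (1->1):
Peg 0: [3]
Peg 1: [5, 4, 2, 1]
Peg 2: []

After move 4 (2->0):
Peg 0: [3]
Peg 1: [5, 4, 2, 1]
Peg 2: []

After move 5 (2->2):
Peg 0: [3]
Peg 1: [5, 4, 2, 1]
Peg 2: []

After move 6 (1->2):
Peg 0: [3]
Peg 1: [5, 4, 2]
Peg 2: [1]

After move 7 (1->2):
Peg 0: [3]
Peg 1: [5, 4, 2]
Peg 2: [1]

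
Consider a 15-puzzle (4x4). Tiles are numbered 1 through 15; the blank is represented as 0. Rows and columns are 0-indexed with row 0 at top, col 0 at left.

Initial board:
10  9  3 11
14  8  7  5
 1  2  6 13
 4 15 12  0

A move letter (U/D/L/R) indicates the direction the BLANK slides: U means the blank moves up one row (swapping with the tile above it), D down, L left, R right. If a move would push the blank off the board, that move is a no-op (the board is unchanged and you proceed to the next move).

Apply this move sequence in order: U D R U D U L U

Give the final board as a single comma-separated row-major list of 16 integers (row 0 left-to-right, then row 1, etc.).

Answer: 10, 9, 3, 11, 14, 8, 0, 5, 1, 2, 7, 6, 4, 15, 12, 13

Derivation:
After move 1 (U):
10  9  3 11
14  8  7  5
 1  2  6  0
 4 15 12 13

After move 2 (D):
10  9  3 11
14  8  7  5
 1  2  6 13
 4 15 12  0

After move 3 (R):
10  9  3 11
14  8  7  5
 1  2  6 13
 4 15 12  0

After move 4 (U):
10  9  3 11
14  8  7  5
 1  2  6  0
 4 15 12 13

After move 5 (D):
10  9  3 11
14  8  7  5
 1  2  6 13
 4 15 12  0

After move 6 (U):
10  9  3 11
14  8  7  5
 1  2  6  0
 4 15 12 13

After move 7 (L):
10  9  3 11
14  8  7  5
 1  2  0  6
 4 15 12 13

After move 8 (U):
10  9  3 11
14  8  0  5
 1  2  7  6
 4 15 12 13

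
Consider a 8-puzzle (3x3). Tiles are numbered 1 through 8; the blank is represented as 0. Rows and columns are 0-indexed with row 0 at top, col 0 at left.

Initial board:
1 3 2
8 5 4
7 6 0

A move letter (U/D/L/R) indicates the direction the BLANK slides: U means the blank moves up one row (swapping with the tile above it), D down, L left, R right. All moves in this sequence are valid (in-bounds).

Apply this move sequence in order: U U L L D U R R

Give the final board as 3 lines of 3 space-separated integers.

After move 1 (U):
1 3 2
8 5 0
7 6 4

After move 2 (U):
1 3 0
8 5 2
7 6 4

After move 3 (L):
1 0 3
8 5 2
7 6 4

After move 4 (L):
0 1 3
8 5 2
7 6 4

After move 5 (D):
8 1 3
0 5 2
7 6 4

After move 6 (U):
0 1 3
8 5 2
7 6 4

After move 7 (R):
1 0 3
8 5 2
7 6 4

After move 8 (R):
1 3 0
8 5 2
7 6 4

Answer: 1 3 0
8 5 2
7 6 4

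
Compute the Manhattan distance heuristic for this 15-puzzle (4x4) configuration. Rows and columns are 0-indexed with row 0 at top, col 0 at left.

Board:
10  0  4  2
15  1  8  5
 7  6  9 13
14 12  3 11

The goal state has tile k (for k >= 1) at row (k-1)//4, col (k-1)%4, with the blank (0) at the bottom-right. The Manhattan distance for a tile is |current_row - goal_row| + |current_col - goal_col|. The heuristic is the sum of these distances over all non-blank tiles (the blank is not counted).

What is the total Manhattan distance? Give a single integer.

Tile 10: (0,0)->(2,1) = 3
Tile 4: (0,2)->(0,3) = 1
Tile 2: (0,3)->(0,1) = 2
Tile 15: (1,0)->(3,2) = 4
Tile 1: (1,1)->(0,0) = 2
Tile 8: (1,2)->(1,3) = 1
Tile 5: (1,3)->(1,0) = 3
Tile 7: (2,0)->(1,2) = 3
Tile 6: (2,1)->(1,1) = 1
Tile 9: (2,2)->(2,0) = 2
Tile 13: (2,3)->(3,0) = 4
Tile 14: (3,0)->(3,1) = 1
Tile 12: (3,1)->(2,3) = 3
Tile 3: (3,2)->(0,2) = 3
Tile 11: (3,3)->(2,2) = 2
Sum: 3 + 1 + 2 + 4 + 2 + 1 + 3 + 3 + 1 + 2 + 4 + 1 + 3 + 3 + 2 = 35

Answer: 35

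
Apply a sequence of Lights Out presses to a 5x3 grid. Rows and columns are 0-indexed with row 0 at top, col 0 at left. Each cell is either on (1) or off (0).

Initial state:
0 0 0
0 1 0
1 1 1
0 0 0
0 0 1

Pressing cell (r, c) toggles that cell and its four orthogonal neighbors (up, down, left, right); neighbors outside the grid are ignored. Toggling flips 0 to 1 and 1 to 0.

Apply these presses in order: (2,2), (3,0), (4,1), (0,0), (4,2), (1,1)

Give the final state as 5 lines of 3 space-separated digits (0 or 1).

Answer: 1 0 0
0 0 0
0 1 0
1 0 0
0 0 1

Derivation:
After press 1 at (2,2):
0 0 0
0 1 1
1 0 0
0 0 1
0 0 1

After press 2 at (3,0):
0 0 0
0 1 1
0 0 0
1 1 1
1 0 1

After press 3 at (4,1):
0 0 0
0 1 1
0 0 0
1 0 1
0 1 0

After press 4 at (0,0):
1 1 0
1 1 1
0 0 0
1 0 1
0 1 0

After press 5 at (4,2):
1 1 0
1 1 1
0 0 0
1 0 0
0 0 1

After press 6 at (1,1):
1 0 0
0 0 0
0 1 0
1 0 0
0 0 1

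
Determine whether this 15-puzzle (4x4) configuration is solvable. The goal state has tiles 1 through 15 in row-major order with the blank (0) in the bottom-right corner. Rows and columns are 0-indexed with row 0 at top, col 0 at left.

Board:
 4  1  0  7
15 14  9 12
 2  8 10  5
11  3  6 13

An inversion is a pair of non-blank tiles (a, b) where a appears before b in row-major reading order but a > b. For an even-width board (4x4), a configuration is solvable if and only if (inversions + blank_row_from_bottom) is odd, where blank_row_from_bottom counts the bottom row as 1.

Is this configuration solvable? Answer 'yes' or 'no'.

Inversions: 49
Blank is in row 0 (0-indexed from top), which is row 4 counting from the bottom (bottom = 1).
49 + 4 = 53, which is odd, so the puzzle is solvable.

Answer: yes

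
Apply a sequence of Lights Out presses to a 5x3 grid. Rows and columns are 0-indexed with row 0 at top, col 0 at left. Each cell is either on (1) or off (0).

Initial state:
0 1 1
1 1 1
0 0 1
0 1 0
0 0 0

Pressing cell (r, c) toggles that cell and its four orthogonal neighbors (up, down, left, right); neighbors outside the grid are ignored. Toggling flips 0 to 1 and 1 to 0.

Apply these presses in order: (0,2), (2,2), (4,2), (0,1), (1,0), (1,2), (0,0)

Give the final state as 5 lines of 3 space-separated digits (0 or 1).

Answer: 1 0 0
1 0 0
1 1 1
0 1 0
0 1 1

Derivation:
After press 1 at (0,2):
0 0 0
1 1 0
0 0 1
0 1 0
0 0 0

After press 2 at (2,2):
0 0 0
1 1 1
0 1 0
0 1 1
0 0 0

After press 3 at (4,2):
0 0 0
1 1 1
0 1 0
0 1 0
0 1 1

After press 4 at (0,1):
1 1 1
1 0 1
0 1 0
0 1 0
0 1 1

After press 5 at (1,0):
0 1 1
0 1 1
1 1 0
0 1 0
0 1 1

After press 6 at (1,2):
0 1 0
0 0 0
1 1 1
0 1 0
0 1 1

After press 7 at (0,0):
1 0 0
1 0 0
1 1 1
0 1 0
0 1 1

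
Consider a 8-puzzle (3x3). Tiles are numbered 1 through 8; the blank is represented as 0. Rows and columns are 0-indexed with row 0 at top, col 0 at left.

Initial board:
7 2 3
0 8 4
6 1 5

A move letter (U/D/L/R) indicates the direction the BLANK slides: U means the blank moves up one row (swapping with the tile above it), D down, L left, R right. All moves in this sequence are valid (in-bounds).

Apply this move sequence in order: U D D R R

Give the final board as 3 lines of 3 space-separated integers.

After move 1 (U):
0 2 3
7 8 4
6 1 5

After move 2 (D):
7 2 3
0 8 4
6 1 5

After move 3 (D):
7 2 3
6 8 4
0 1 5

After move 4 (R):
7 2 3
6 8 4
1 0 5

After move 5 (R):
7 2 3
6 8 4
1 5 0

Answer: 7 2 3
6 8 4
1 5 0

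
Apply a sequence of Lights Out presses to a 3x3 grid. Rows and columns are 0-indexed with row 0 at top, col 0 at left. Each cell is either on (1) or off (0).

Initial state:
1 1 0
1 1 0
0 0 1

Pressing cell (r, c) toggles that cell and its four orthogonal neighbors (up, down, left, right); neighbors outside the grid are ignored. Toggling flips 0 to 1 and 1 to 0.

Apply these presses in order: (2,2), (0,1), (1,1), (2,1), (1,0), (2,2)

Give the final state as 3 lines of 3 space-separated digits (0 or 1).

After press 1 at (2,2):
1 1 0
1 1 1
0 1 0

After press 2 at (0,1):
0 0 1
1 0 1
0 1 0

After press 3 at (1,1):
0 1 1
0 1 0
0 0 0

After press 4 at (2,1):
0 1 1
0 0 0
1 1 1

After press 5 at (1,0):
1 1 1
1 1 0
0 1 1

After press 6 at (2,2):
1 1 1
1 1 1
0 0 0

Answer: 1 1 1
1 1 1
0 0 0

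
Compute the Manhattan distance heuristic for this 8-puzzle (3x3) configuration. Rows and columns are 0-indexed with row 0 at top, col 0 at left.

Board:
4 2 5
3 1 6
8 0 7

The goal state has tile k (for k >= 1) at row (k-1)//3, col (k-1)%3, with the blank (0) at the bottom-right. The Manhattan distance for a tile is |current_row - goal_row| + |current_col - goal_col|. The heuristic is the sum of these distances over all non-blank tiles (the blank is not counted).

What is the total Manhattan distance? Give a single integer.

Answer: 11

Derivation:
Tile 4: (0,0)->(1,0) = 1
Tile 2: (0,1)->(0,1) = 0
Tile 5: (0,2)->(1,1) = 2
Tile 3: (1,0)->(0,2) = 3
Tile 1: (1,1)->(0,0) = 2
Tile 6: (1,2)->(1,2) = 0
Tile 8: (2,0)->(2,1) = 1
Tile 7: (2,2)->(2,0) = 2
Sum: 1 + 0 + 2 + 3 + 2 + 0 + 1 + 2 = 11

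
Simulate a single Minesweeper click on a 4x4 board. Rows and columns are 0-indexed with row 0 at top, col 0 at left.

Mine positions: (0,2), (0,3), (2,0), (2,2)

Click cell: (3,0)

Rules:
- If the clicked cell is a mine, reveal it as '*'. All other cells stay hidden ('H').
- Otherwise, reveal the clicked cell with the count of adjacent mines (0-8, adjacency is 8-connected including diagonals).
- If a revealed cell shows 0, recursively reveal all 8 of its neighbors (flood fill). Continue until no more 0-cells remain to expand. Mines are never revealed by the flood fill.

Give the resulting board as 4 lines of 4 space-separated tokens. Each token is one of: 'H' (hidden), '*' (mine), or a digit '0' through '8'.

H H H H
H H H H
H H H H
1 H H H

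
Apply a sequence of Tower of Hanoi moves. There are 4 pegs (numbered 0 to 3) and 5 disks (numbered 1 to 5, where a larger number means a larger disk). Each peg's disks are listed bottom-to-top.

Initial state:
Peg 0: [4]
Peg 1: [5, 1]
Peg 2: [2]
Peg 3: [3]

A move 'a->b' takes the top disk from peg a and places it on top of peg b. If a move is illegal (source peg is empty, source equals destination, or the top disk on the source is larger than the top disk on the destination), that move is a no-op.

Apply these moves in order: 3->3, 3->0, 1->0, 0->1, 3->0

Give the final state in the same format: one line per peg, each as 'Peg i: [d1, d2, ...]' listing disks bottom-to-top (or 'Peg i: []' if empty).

After move 1 (3->3):
Peg 0: [4]
Peg 1: [5, 1]
Peg 2: [2]
Peg 3: [3]

After move 2 (3->0):
Peg 0: [4, 3]
Peg 1: [5, 1]
Peg 2: [2]
Peg 3: []

After move 3 (1->0):
Peg 0: [4, 3, 1]
Peg 1: [5]
Peg 2: [2]
Peg 3: []

After move 4 (0->1):
Peg 0: [4, 3]
Peg 1: [5, 1]
Peg 2: [2]
Peg 3: []

After move 5 (3->0):
Peg 0: [4, 3]
Peg 1: [5, 1]
Peg 2: [2]
Peg 3: []

Answer: Peg 0: [4, 3]
Peg 1: [5, 1]
Peg 2: [2]
Peg 3: []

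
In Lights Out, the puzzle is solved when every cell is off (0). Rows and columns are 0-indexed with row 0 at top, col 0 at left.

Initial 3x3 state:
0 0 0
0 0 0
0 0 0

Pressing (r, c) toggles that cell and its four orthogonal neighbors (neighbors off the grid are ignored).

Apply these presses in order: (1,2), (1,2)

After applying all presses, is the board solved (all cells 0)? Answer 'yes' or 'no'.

After press 1 at (1,2):
0 0 1
0 1 1
0 0 1

After press 2 at (1,2):
0 0 0
0 0 0
0 0 0

Lights still on: 0

Answer: yes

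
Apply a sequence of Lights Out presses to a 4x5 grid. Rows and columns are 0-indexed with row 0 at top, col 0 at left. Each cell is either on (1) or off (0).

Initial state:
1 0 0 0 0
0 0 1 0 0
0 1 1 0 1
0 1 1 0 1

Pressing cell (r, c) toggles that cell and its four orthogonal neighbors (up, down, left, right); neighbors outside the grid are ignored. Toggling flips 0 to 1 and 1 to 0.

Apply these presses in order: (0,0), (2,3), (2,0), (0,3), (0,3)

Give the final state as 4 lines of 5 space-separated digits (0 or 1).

Answer: 0 1 0 0 0
0 0 1 1 0
1 0 0 1 0
1 1 1 1 1

Derivation:
After press 1 at (0,0):
0 1 0 0 0
1 0 1 0 0
0 1 1 0 1
0 1 1 0 1

After press 2 at (2,3):
0 1 0 0 0
1 0 1 1 0
0 1 0 1 0
0 1 1 1 1

After press 3 at (2,0):
0 1 0 0 0
0 0 1 1 0
1 0 0 1 0
1 1 1 1 1

After press 4 at (0,3):
0 1 1 1 1
0 0 1 0 0
1 0 0 1 0
1 1 1 1 1

After press 5 at (0,3):
0 1 0 0 0
0 0 1 1 0
1 0 0 1 0
1 1 1 1 1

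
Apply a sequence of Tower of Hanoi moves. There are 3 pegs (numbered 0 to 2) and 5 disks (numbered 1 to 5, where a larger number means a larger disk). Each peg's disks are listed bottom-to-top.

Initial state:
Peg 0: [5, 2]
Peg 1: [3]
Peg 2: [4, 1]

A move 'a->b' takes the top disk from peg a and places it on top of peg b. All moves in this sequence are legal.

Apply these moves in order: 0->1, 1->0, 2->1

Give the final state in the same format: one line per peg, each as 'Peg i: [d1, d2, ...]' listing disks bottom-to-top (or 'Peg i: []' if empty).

After move 1 (0->1):
Peg 0: [5]
Peg 1: [3, 2]
Peg 2: [4, 1]

After move 2 (1->0):
Peg 0: [5, 2]
Peg 1: [3]
Peg 2: [4, 1]

After move 3 (2->1):
Peg 0: [5, 2]
Peg 1: [3, 1]
Peg 2: [4]

Answer: Peg 0: [5, 2]
Peg 1: [3, 1]
Peg 2: [4]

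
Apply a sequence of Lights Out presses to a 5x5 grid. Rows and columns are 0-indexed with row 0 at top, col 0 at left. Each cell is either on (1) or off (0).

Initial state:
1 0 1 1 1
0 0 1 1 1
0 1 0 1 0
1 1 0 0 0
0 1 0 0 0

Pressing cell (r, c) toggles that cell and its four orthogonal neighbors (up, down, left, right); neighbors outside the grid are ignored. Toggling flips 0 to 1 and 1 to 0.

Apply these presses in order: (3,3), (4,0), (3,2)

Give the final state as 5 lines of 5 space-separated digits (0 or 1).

Answer: 1 0 1 1 1
0 0 1 1 1
0 1 1 0 0
0 0 0 0 1
1 0 1 1 0

Derivation:
After press 1 at (3,3):
1 0 1 1 1
0 0 1 1 1
0 1 0 0 0
1 1 1 1 1
0 1 0 1 0

After press 2 at (4,0):
1 0 1 1 1
0 0 1 1 1
0 1 0 0 0
0 1 1 1 1
1 0 0 1 0

After press 3 at (3,2):
1 0 1 1 1
0 0 1 1 1
0 1 1 0 0
0 0 0 0 1
1 0 1 1 0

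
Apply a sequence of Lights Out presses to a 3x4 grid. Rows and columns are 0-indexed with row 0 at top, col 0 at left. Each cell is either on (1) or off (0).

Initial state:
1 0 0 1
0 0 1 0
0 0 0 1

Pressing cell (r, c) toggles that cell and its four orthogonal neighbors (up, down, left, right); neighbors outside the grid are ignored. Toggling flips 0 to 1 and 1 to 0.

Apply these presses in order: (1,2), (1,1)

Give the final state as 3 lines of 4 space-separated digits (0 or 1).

Answer: 1 1 1 1
1 0 1 1
0 1 1 1

Derivation:
After press 1 at (1,2):
1 0 1 1
0 1 0 1
0 0 1 1

After press 2 at (1,1):
1 1 1 1
1 0 1 1
0 1 1 1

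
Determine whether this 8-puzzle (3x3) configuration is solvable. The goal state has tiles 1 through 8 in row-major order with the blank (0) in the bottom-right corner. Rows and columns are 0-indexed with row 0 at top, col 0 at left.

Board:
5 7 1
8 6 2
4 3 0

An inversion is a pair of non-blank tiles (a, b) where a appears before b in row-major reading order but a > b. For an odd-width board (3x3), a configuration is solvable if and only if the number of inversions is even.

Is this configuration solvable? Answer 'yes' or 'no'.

Answer: no

Derivation:
Inversions (pairs i<j in row-major order where tile[i] > tile[j] > 0): 17
17 is odd, so the puzzle is not solvable.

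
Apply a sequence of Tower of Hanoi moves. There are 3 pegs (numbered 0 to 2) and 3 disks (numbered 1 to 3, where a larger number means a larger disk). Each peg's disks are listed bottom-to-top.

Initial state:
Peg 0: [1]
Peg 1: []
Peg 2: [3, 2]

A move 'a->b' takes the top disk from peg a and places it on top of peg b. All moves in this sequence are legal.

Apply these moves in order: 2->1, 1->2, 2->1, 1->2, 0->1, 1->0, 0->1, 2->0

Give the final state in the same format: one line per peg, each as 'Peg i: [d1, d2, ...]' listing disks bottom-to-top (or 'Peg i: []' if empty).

After move 1 (2->1):
Peg 0: [1]
Peg 1: [2]
Peg 2: [3]

After move 2 (1->2):
Peg 0: [1]
Peg 1: []
Peg 2: [3, 2]

After move 3 (2->1):
Peg 0: [1]
Peg 1: [2]
Peg 2: [3]

After move 4 (1->2):
Peg 0: [1]
Peg 1: []
Peg 2: [3, 2]

After move 5 (0->1):
Peg 0: []
Peg 1: [1]
Peg 2: [3, 2]

After move 6 (1->0):
Peg 0: [1]
Peg 1: []
Peg 2: [3, 2]

After move 7 (0->1):
Peg 0: []
Peg 1: [1]
Peg 2: [3, 2]

After move 8 (2->0):
Peg 0: [2]
Peg 1: [1]
Peg 2: [3]

Answer: Peg 0: [2]
Peg 1: [1]
Peg 2: [3]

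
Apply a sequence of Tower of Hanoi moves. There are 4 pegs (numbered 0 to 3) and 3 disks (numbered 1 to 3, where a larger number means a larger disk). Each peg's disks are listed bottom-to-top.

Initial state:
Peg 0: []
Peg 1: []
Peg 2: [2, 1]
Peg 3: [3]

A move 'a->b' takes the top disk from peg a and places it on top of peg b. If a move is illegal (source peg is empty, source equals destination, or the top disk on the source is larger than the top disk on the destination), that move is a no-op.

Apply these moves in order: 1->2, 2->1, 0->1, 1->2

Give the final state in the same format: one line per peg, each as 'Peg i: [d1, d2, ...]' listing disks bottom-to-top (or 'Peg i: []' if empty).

Answer: Peg 0: []
Peg 1: []
Peg 2: [2, 1]
Peg 3: [3]

Derivation:
After move 1 (1->2):
Peg 0: []
Peg 1: []
Peg 2: [2, 1]
Peg 3: [3]

After move 2 (2->1):
Peg 0: []
Peg 1: [1]
Peg 2: [2]
Peg 3: [3]

After move 3 (0->1):
Peg 0: []
Peg 1: [1]
Peg 2: [2]
Peg 3: [3]

After move 4 (1->2):
Peg 0: []
Peg 1: []
Peg 2: [2, 1]
Peg 3: [3]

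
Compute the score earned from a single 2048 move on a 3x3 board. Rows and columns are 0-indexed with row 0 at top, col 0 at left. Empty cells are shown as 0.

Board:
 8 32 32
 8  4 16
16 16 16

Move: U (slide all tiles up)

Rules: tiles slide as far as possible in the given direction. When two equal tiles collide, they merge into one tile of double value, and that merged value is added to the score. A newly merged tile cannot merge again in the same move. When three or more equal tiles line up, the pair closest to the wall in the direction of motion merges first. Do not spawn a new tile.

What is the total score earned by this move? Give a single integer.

Slide up:
col 0: [8, 8, 16] -> [16, 16, 0]  score +16 (running 16)
col 1: [32, 4, 16] -> [32, 4, 16]  score +0 (running 16)
col 2: [32, 16, 16] -> [32, 32, 0]  score +32 (running 48)
Board after move:
16 32 32
16  4 32
 0 16  0

Answer: 48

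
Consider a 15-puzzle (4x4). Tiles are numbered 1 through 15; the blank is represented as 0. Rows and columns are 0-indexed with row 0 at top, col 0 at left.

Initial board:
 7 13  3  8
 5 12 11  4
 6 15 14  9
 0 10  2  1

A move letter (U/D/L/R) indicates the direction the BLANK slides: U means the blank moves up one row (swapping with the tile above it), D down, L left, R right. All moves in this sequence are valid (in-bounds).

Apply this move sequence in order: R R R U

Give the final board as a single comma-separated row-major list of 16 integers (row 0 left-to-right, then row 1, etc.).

After move 1 (R):
 7 13  3  8
 5 12 11  4
 6 15 14  9
10  0  2  1

After move 2 (R):
 7 13  3  8
 5 12 11  4
 6 15 14  9
10  2  0  1

After move 3 (R):
 7 13  3  8
 5 12 11  4
 6 15 14  9
10  2  1  0

After move 4 (U):
 7 13  3  8
 5 12 11  4
 6 15 14  0
10  2  1  9

Answer: 7, 13, 3, 8, 5, 12, 11, 4, 6, 15, 14, 0, 10, 2, 1, 9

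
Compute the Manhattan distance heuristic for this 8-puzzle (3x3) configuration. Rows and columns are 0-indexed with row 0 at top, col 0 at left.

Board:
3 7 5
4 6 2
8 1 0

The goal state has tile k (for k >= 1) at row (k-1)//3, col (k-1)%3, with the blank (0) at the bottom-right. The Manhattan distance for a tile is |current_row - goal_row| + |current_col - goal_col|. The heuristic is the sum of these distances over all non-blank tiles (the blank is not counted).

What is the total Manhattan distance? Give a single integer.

Tile 3: (0,0)->(0,2) = 2
Tile 7: (0,1)->(2,0) = 3
Tile 5: (0,2)->(1,1) = 2
Tile 4: (1,0)->(1,0) = 0
Tile 6: (1,1)->(1,2) = 1
Tile 2: (1,2)->(0,1) = 2
Tile 8: (2,0)->(2,1) = 1
Tile 1: (2,1)->(0,0) = 3
Sum: 2 + 3 + 2 + 0 + 1 + 2 + 1 + 3 = 14

Answer: 14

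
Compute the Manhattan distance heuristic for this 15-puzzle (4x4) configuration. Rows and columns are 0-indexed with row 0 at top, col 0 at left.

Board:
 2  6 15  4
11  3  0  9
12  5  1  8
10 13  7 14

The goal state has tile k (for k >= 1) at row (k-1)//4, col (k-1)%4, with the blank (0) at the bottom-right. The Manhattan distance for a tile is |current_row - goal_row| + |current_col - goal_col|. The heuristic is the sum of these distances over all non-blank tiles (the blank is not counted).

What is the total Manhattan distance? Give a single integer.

Tile 2: at (0,0), goal (0,1), distance |0-0|+|0-1| = 1
Tile 6: at (0,1), goal (1,1), distance |0-1|+|1-1| = 1
Tile 15: at (0,2), goal (3,2), distance |0-3|+|2-2| = 3
Tile 4: at (0,3), goal (0,3), distance |0-0|+|3-3| = 0
Tile 11: at (1,0), goal (2,2), distance |1-2|+|0-2| = 3
Tile 3: at (1,1), goal (0,2), distance |1-0|+|1-2| = 2
Tile 9: at (1,3), goal (2,0), distance |1-2|+|3-0| = 4
Tile 12: at (2,0), goal (2,3), distance |2-2|+|0-3| = 3
Tile 5: at (2,1), goal (1,0), distance |2-1|+|1-0| = 2
Tile 1: at (2,2), goal (0,0), distance |2-0|+|2-0| = 4
Tile 8: at (2,3), goal (1,3), distance |2-1|+|3-3| = 1
Tile 10: at (3,0), goal (2,1), distance |3-2|+|0-1| = 2
Tile 13: at (3,1), goal (3,0), distance |3-3|+|1-0| = 1
Tile 7: at (3,2), goal (1,2), distance |3-1|+|2-2| = 2
Tile 14: at (3,3), goal (3,1), distance |3-3|+|3-1| = 2
Sum: 1 + 1 + 3 + 0 + 3 + 2 + 4 + 3 + 2 + 4 + 1 + 2 + 1 + 2 + 2 = 31

Answer: 31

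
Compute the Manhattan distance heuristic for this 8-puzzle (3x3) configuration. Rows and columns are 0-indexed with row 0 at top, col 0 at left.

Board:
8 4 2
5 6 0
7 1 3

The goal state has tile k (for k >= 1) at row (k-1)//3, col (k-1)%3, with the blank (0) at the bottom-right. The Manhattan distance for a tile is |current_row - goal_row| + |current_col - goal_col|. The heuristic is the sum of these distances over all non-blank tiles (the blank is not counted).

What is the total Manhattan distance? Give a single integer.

Answer: 13

Derivation:
Tile 8: at (0,0), goal (2,1), distance |0-2|+|0-1| = 3
Tile 4: at (0,1), goal (1,0), distance |0-1|+|1-0| = 2
Tile 2: at (0,2), goal (0,1), distance |0-0|+|2-1| = 1
Tile 5: at (1,0), goal (1,1), distance |1-1|+|0-1| = 1
Tile 6: at (1,1), goal (1,2), distance |1-1|+|1-2| = 1
Tile 7: at (2,0), goal (2,0), distance |2-2|+|0-0| = 0
Tile 1: at (2,1), goal (0,0), distance |2-0|+|1-0| = 3
Tile 3: at (2,2), goal (0,2), distance |2-0|+|2-2| = 2
Sum: 3 + 2 + 1 + 1 + 1 + 0 + 3 + 2 = 13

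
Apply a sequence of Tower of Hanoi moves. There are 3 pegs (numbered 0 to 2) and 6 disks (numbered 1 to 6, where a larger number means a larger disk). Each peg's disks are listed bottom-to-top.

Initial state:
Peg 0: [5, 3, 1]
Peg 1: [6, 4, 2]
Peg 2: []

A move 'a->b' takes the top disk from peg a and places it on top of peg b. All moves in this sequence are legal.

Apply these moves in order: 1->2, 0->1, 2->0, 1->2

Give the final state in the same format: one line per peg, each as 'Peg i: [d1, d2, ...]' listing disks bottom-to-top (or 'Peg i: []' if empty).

After move 1 (1->2):
Peg 0: [5, 3, 1]
Peg 1: [6, 4]
Peg 2: [2]

After move 2 (0->1):
Peg 0: [5, 3]
Peg 1: [6, 4, 1]
Peg 2: [2]

After move 3 (2->0):
Peg 0: [5, 3, 2]
Peg 1: [6, 4, 1]
Peg 2: []

After move 4 (1->2):
Peg 0: [5, 3, 2]
Peg 1: [6, 4]
Peg 2: [1]

Answer: Peg 0: [5, 3, 2]
Peg 1: [6, 4]
Peg 2: [1]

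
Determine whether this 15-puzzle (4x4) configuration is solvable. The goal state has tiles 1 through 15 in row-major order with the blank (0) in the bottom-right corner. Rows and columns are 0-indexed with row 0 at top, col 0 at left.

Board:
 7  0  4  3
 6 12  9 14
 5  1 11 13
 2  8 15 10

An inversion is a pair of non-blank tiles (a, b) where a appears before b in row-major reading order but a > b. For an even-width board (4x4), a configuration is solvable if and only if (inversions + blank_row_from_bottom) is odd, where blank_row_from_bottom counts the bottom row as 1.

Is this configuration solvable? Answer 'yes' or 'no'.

Answer: yes

Derivation:
Inversions: 41
Blank is in row 0 (0-indexed from top), which is row 4 counting from the bottom (bottom = 1).
41 + 4 = 45, which is odd, so the puzzle is solvable.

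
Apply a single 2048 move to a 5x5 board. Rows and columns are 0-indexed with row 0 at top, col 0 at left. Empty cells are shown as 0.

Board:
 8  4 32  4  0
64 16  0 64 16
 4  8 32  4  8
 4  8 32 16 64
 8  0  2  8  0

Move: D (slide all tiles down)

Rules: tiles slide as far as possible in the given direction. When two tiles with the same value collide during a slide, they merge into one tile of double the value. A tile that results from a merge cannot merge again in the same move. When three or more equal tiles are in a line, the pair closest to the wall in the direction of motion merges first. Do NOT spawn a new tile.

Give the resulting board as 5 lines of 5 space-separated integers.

Answer:  0  0  0  4  0
 8  0  0 64  0
64  4 32  4 16
 8 16 64 16  8
 8 16  2  8 64

Derivation:
Slide down:
col 0: [8, 64, 4, 4, 8] -> [0, 8, 64, 8, 8]
col 1: [4, 16, 8, 8, 0] -> [0, 0, 4, 16, 16]
col 2: [32, 0, 32, 32, 2] -> [0, 0, 32, 64, 2]
col 3: [4, 64, 4, 16, 8] -> [4, 64, 4, 16, 8]
col 4: [0, 16, 8, 64, 0] -> [0, 0, 16, 8, 64]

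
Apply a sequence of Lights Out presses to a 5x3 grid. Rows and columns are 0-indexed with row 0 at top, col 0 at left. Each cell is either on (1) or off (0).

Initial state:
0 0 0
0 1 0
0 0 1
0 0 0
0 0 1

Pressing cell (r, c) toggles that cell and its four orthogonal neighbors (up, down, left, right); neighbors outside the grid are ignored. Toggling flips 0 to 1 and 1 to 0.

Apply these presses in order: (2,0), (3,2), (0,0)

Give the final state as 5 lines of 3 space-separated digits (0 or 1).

Answer: 1 1 0
0 1 0
1 1 0
1 1 1
0 0 0

Derivation:
After press 1 at (2,0):
0 0 0
1 1 0
1 1 1
1 0 0
0 0 1

After press 2 at (3,2):
0 0 0
1 1 0
1 1 0
1 1 1
0 0 0

After press 3 at (0,0):
1 1 0
0 1 0
1 1 0
1 1 1
0 0 0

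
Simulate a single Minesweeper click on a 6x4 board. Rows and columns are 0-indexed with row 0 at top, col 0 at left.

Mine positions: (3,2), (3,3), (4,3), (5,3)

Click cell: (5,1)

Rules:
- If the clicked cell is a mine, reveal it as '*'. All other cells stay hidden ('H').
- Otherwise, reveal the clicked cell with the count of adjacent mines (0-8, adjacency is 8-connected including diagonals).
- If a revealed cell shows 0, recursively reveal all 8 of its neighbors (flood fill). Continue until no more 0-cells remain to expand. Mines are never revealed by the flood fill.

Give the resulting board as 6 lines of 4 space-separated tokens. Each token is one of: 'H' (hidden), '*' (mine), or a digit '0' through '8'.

0 0 0 0
0 0 0 0
0 1 2 2
0 1 H H
0 1 4 H
0 0 2 H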